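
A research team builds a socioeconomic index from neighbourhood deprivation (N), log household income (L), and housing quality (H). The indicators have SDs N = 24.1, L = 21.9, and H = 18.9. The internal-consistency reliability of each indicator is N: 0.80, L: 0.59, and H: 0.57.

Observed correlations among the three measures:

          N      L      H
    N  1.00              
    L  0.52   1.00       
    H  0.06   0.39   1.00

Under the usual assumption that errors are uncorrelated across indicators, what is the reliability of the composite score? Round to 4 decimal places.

0.8010

Var(N+L+H) = 24.1² + 21.9² + 18.9² + 2·[24.1·21.9·0.52 + 24.1·18.9·0.06 + 21.9·18.9·0.39] = 1417.63 + 926.41 = 2344.04.
Because errors are independent across components, Cov(Tᵢ,Tⱼ) = Cov(Xᵢ,Xⱼ); the off-diagonal part of the true-score variance is the same as above.
True-score variance = [24.1²·0.80 + 21.9²·0.59 + 18.9²·0.57] + 926.41 = 951.228 + 926.41 = 1877.64.
Reliability = 1877.64 / 2344.04 = 0.8010.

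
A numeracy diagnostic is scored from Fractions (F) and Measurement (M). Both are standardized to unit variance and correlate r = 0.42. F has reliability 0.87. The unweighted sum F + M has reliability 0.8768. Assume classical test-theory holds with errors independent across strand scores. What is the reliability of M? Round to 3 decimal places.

0.780

Var(F+M) = 2 + 2·0.42 = 2.840.
True-score variance = ρ_F + ρ_M + 2·0.42, so 0.8768 = (0.87 + ρ_M + 0.84) / 2.840.
ρ_M = 0.8768·2.840 − 0.87 − 0.84 = 0.780.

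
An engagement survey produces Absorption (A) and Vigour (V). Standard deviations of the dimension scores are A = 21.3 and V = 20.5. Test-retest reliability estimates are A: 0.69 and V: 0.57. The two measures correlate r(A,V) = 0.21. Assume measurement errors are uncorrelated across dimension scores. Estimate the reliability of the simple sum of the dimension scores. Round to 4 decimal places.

0.6961

Var(A+V) = 21.3² + 20.5² + 2·[21.3·20.5·0.21] = 873.94 + 183.393 = 1057.33.
With uncorrelated errors the cross-covariances are all true-score covariance, so they carry over unchanged; only the diagonal terms shrink to ρᵢσᵢ².
True-score variance = [21.3²·0.69 + 20.5²·0.57] + 183.393 = 552.589 + 183.393 = 735.982.
Reliability = 735.982 / 1057.33 = 0.6961.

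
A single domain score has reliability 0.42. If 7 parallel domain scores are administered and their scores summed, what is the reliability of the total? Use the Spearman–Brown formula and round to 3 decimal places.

ρ_k = kρ / (1 + (k−1)ρ) = 7·0.42 / (1 + 6·0.42) = 2.940 / 3.520 = 0.835.

0.835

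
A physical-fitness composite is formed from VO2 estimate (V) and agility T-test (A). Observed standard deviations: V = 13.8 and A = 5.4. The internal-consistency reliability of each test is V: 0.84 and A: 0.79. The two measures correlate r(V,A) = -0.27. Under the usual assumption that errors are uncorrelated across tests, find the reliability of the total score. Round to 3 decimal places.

Var(V+A) = 13.8² + 5.4² + 2·[13.8·5.4·(-0.27)] = 219.6 − 40.2408 = 179.359.
Because errors are independent across components, Cov(Tᵢ,Tⱼ) = Cov(Xᵢ,Xⱼ); the off-diagonal part of the true-score variance is the same as above.
True-score variance = [13.8²·0.84 + 5.4²·0.79] − 40.2408 = 183.006 − 40.2408 = 142.765.
Reliability = 142.765 / 179.359 = 0.796.

0.796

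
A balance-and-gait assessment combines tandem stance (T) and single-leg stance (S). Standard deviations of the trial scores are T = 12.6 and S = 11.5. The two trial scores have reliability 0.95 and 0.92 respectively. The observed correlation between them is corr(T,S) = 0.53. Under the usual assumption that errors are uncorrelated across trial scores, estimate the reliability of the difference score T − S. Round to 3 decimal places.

0.865

Var(T−S) = 12.6² + 11.5² − 2·12.6·11.5·0.53 = 291.01 − 153.594 = 137.416.
With uncorrelated errors the cross-covariances are all true-score covariance, so they carry over unchanged; only the diagonal terms shrink to ρᵢσᵢ².
True-score variance = [12.6²·0.95 + 11.5²·0.92] − 153.594 = 272.492 − 153.594 = 118.898.
Reliability = 118.898 / 137.416 = 0.865.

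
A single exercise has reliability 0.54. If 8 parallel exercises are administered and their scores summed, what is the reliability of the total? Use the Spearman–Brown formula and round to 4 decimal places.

0.9038

ρ_k = kρ / (1 + (k−1)ρ) = 8·0.54 / (1 + 7·0.54) = 4.320 / 4.780 = 0.9038.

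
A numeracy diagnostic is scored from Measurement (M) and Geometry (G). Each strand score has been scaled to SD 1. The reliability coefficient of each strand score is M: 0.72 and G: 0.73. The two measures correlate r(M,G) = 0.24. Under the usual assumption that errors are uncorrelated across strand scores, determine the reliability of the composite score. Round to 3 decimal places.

0.778

Var(M+G) = 2 + 2·[0.24] = 2 + 0.48 = 2.48.
Under uncorrelated errors the observed covariances equal the true-score covariances, so only the own-variance terms attenuate.
True-score variance = [0.72 + 0.73] + 0.48 = 1.45 + 0.48 = 1.93.
Reliability = 1.93 / 2.48 = 0.778.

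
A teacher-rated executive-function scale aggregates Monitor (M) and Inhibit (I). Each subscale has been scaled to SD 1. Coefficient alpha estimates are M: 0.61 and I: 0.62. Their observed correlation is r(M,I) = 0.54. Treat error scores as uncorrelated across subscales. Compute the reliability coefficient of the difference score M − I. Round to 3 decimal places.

0.163

Var(M−I) = 1 + 1 − 2·0.54 = 2 − 1.08 = 0.92.
Under uncorrelated errors the observed covariances equal the true-score covariances, so only the own-variance terms attenuate.
True-score variance = [0.61 + 0.62] − 1.08 = 1.23 − 1.08 = 0.15.
Reliability = 0.15 / 0.92 = 0.163.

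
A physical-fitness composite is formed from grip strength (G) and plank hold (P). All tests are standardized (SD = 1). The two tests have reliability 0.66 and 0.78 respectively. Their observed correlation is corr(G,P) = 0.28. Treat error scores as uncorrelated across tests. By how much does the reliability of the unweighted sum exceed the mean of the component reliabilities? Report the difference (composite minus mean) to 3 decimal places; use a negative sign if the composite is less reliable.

Var(sum) = 2 + 0.56 = 2.56; true-score variance = 1.44 + 0.56 = 2; composite reliability = 0.7812.
Mean component reliability = 0.7200.
Difference = 0.7812 − 0.7200 = 0.061.

0.061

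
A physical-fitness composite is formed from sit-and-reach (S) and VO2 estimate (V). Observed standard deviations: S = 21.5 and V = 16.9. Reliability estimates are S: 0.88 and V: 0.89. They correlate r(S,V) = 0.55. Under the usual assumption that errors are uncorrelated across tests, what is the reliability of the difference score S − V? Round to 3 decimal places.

0.750

Var(S−V) = 21.5² + 16.9² − 2·21.5·16.9·0.55 = 747.86 − 399.685 = 348.175.
With uncorrelated errors the cross-covariances are all true-score covariance, so they carry over unchanged; only the diagonal terms shrink to ρᵢσᵢ².
True-score variance = [21.5²·0.88 + 16.9²·0.89] − 399.685 = 660.973 − 399.685 = 261.288.
Reliability = 261.288 / 348.175 = 0.750.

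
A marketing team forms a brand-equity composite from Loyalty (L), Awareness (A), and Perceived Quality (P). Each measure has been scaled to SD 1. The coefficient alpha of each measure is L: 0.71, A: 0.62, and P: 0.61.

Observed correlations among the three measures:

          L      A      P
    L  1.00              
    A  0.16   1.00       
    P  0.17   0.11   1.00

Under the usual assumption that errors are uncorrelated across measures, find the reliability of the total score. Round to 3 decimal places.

Var(L+A+P) = 3 + 2·[0.16 + 0.17 + 0.11] = 3 + 0.88 = 3.88.
Under uncorrelated errors the observed covariances equal the true-score covariances, so only the own-variance terms attenuate.
True-score variance = [0.71 + 0.62 + 0.61] + 0.88 = 1.94 + 0.88 = 2.82.
Reliability = 2.82 / 3.88 = 0.727.

0.727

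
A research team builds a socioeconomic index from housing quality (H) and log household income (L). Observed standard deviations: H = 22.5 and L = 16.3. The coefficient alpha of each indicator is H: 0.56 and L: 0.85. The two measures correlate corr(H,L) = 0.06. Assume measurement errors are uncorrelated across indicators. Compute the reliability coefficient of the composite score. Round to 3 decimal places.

Var(H+L) = 22.5² + 16.3² + 2·[22.5·16.3·0.06] = 771.94 + 44.01 = 815.95.
With uncorrelated errors the cross-covariances are all true-score covariance, so they carry over unchanged; only the diagonal terms shrink to ρᵢσᵢ².
True-score variance = [22.5²·0.56 + 16.3²·0.85] + 44.01 = 509.337 + 44.01 = 553.346.
Reliability = 553.346 / 815.95 = 0.678.

0.678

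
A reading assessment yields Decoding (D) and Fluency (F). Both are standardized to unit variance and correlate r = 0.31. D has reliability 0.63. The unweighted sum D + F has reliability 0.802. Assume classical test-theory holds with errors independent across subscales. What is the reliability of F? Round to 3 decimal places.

Var(D+F) = 2 + 2·0.31 = 2.620.
True-score variance = ρ_D + ρ_F + 2·0.31, so 0.802 = (0.63 + ρ_F + 0.62) / 2.620.
ρ_F = 0.802·2.620 − 0.63 − 0.62 = 0.851.

0.851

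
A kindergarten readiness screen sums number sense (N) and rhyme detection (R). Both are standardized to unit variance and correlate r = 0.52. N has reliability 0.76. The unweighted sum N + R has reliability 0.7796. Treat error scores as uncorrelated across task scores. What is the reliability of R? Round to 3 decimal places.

Var(N+R) = 2 + 2·0.52 = 3.040.
True-score variance = ρ_N + ρ_R + 2·0.52, so 0.7796 = (0.76 + ρ_R + 1.04) / 3.040.
ρ_R = 0.7796·3.040 − 0.76 − 1.04 = 0.570.

0.570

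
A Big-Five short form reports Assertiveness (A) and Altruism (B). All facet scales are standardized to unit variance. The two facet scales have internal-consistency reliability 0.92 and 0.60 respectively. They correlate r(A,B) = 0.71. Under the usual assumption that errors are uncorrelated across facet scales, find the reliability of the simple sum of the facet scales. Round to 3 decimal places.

0.860

Var(A+B) = 2 + 2·[0.71] = 2 + 1.42 = 3.42.
With uncorrelated errors the cross-covariances are all true-score covariance, so they carry over unchanged; only the diagonal terms shrink to ρᵢσᵢ².
True-score variance = [0.92 + 0.60] + 1.42 = 1.52 + 1.42 = 2.94.
Reliability = 2.94 / 3.42 = 0.860.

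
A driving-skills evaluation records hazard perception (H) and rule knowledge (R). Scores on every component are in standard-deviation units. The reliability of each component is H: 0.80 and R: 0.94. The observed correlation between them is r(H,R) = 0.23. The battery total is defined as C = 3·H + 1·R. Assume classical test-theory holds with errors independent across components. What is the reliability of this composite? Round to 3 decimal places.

Var(C) = 3² + 1 + 2·[3·0.23] = 10 + 1.38 = 11.38.
With uncorrelated errors the cross-covariances are all true-score covariance, so they carry over unchanged; only the diagonal terms shrink to ρᵢσᵢ².
True-score variance = [3²·0.80 + 0.94] + 1.38 = 8.14 + 1.38 = 9.52.
Reliability = 9.52 / 11.38 = 0.837.

0.837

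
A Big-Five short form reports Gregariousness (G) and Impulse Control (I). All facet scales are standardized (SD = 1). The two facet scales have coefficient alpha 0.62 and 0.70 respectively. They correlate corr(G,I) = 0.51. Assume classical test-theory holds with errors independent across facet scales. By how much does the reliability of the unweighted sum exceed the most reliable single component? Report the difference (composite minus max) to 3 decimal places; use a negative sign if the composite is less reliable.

Var(sum) = 2 + 1.02 = 3.02; true-score variance = 1.32 + 1.02 = 2.34; composite reliability = 0.7748.
Max component reliability = 0.7000.
Difference = 0.7748 − 0.7000 = 0.075.

0.075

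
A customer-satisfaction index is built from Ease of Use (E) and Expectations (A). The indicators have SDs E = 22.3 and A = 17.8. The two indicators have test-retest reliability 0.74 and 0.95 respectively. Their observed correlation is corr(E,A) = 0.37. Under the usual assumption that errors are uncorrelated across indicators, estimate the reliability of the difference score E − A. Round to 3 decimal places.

Var(E−A) = 22.3² + 17.8² − 2·22.3·17.8·0.37 = 814.13 − 293.736 = 520.394.
Under uncorrelated errors the observed covariances equal the true-score covariances, so only the own-variance terms attenuate.
True-score variance = [22.3²·0.74 + 17.8²·0.95] − 293.736 = 668.993 − 293.736 = 375.257.
Reliability = 375.257 / 520.394 = 0.721.

0.721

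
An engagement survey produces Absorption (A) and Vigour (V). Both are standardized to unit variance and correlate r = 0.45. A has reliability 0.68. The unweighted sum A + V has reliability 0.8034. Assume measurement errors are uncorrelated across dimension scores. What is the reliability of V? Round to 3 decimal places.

0.750

Var(A+V) = 2 + 2·0.45 = 2.900.
True-score variance = ρ_A + ρ_V + 2·0.45, so 0.8034 = (0.68 + ρ_V + 0.90) / 2.900.
ρ_V = 0.8034·2.900 − 0.68 − 0.90 = 0.750.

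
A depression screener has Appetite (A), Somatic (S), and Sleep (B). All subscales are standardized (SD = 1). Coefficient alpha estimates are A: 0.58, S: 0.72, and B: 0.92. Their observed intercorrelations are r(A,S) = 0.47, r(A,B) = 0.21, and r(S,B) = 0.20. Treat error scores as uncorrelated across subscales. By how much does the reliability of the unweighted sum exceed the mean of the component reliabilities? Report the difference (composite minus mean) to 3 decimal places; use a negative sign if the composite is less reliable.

0.096

Var(sum) = 3 + 1.76 = 4.76; true-score variance = 2.22 + 1.76 = 3.98; composite reliability = 0.8361.
Mean component reliability = 0.7400.
Difference = 0.8361 − 0.7400 = 0.096.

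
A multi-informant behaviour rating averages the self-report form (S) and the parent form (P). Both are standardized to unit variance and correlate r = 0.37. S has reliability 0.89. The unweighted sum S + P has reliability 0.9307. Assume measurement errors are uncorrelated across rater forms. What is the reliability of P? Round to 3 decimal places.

0.920

Var(S+P) = 2 + 2·0.37 = 2.740.
True-score variance = ρ_S + ρ_P + 2·0.37, so 0.9307 = (0.89 + ρ_P + 0.74) / 2.740.
ρ_P = 0.9307·2.740 − 0.89 − 0.74 = 0.920.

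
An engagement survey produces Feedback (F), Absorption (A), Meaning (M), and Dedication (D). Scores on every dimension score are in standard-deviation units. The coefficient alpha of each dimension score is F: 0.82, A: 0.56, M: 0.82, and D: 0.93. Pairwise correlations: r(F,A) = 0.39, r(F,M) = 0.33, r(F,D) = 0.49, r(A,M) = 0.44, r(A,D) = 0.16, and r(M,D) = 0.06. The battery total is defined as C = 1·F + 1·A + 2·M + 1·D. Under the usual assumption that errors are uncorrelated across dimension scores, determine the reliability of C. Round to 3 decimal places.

Var(C) = 1 + 1 + 2² + 1 + 2·[0.39 + 2·0.33 + 0.49 + 2·0.44 + 0.16 + 2·0.06] = 7 + 5.4 = 12.4.
Because errors are independent across components, Cov(Tᵢ,Tⱼ) = Cov(Xᵢ,Xⱼ); the off-diagonal part of the true-score variance is the same as above.
True-score variance = [0.82 + 0.56 + 2²·0.82 + 0.93] + 5.4 = 5.59 + 5.4 = 10.99.
Reliability = 10.99 / 12.4 = 0.886.

0.886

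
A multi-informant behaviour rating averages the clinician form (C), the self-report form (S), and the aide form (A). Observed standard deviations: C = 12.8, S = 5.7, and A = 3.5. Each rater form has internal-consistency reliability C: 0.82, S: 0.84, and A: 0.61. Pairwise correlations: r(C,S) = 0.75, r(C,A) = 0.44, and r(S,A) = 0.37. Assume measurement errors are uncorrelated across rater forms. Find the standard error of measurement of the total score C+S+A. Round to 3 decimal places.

6.282

Var(total) = 208.58 + 163.627 = 372.207.
True-score variance = 169.113 + 163.627 = 332.74, so reliability = 0.8940.
Error variance = 372.207 − 332.74 = 39.4671; SEM = √39.4671 = 6.282.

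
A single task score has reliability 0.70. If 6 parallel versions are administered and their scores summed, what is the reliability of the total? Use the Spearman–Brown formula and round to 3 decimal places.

0.933

ρ_k = kρ / (1 + (k−1)ρ) = 6·0.70 / (1 + 5·0.70) = 4.200 / 4.500 = 0.933.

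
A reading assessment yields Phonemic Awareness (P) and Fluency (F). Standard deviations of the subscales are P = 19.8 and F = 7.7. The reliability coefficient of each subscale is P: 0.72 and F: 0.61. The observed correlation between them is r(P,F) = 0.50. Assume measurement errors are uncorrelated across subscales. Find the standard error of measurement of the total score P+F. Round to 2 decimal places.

Var(total) = 451.33 + 152.46 = 603.79.
True-score variance = 318.436 + 152.46 = 470.896, so reliability = 0.7799.
Error variance = 603.79 − 470.896 = 132.894; SEM = √132.894 = 11.53.

11.53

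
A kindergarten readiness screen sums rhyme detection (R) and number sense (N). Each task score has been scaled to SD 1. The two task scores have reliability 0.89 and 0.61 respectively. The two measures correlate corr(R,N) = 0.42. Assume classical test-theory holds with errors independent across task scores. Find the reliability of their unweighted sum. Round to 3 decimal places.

Var(R+N) = 2 + 2·[0.42] = 2 + 0.84 = 2.84.
With uncorrelated errors the cross-covariances are all true-score covariance, so they carry over unchanged; only the diagonal terms shrink to ρᵢσᵢ².
True-score variance = [0.89 + 0.61] + 0.84 = 1.5 + 0.84 = 2.34.
Reliability = 2.34 / 2.84 = 0.824.

0.824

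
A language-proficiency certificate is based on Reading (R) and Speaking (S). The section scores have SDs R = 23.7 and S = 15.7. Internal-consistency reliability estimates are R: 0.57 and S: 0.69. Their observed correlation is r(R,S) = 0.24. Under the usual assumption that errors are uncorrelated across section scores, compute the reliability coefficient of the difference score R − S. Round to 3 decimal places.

Var(R−S) = 23.7² + 15.7² − 2·23.7·15.7·0.24 = 808.18 − 178.603 = 629.577.
Under uncorrelated errors the observed covariances equal the true-score covariances, so only the own-variance terms attenuate.
True-score variance = [23.7²·0.57 + 15.7²·0.69] − 178.603 = 490.241 − 178.603 = 311.638.
Reliability = 311.638 / 629.577 = 0.495.

0.495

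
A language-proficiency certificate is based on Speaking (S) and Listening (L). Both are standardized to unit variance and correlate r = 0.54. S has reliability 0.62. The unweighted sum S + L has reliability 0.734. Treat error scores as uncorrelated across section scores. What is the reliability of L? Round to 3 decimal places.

0.561

Var(S+L) = 2 + 2·0.54 = 3.080.
True-score variance = ρ_S + ρ_L + 2·0.54, so 0.734 = (0.62 + ρ_L + 1.08) / 3.080.
ρ_L = 0.734·3.080 − 0.62 − 1.08 = 0.561.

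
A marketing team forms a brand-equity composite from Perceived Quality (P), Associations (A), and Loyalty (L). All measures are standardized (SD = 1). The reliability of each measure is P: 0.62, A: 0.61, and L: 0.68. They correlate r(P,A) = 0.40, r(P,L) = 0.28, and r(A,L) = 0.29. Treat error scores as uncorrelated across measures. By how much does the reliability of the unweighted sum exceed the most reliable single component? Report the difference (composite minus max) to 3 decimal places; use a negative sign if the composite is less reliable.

Var(sum) = 3 + 1.94 = 4.94; true-score variance = 1.91 + 1.94 = 3.85; composite reliability = 0.7794.
Max component reliability = 0.6800.
Difference = 0.7794 − 0.6800 = 0.099.

0.099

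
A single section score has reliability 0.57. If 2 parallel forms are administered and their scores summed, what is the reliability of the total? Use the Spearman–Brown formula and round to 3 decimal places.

0.726

ρ_k = kρ / (1 + (k−1)ρ) = 2·0.57 / (1 + 1·0.57) = 1.140 / 1.570 = 0.726.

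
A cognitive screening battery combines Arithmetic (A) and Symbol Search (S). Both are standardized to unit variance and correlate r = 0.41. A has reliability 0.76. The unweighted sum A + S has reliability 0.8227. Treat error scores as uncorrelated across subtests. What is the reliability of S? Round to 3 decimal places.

Var(A+S) = 2 + 2·0.41 = 2.820.
True-score variance = ρ_A + ρ_S + 2·0.41, so 0.8227 = (0.76 + ρ_S + 0.82) / 2.820.
ρ_S = 0.8227·2.820 − 0.76 − 0.82 = 0.740.

0.740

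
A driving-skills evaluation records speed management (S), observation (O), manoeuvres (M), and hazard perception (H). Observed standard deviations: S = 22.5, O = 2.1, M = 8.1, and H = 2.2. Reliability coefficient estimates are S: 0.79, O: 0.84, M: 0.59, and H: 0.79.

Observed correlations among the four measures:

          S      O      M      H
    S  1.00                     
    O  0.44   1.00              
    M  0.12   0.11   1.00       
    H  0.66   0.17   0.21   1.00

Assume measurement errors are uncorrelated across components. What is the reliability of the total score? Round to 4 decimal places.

Var(S+O+M+H) = 22.5² + 2.1² + 8.1² + 2.2² + 2·[22.5·2.1·0.44 + 22.5·8.1·0.12 + 22.5·2.2·0.66 + 2.1·8.1·0.11 + 2.1·2.2·0.17 + 8.1·2.2·0.21] = 581.11 + 163.457 = 744.567.
Under uncorrelated errors the observed covariances equal the true-score covariances, so only the own-variance terms attenuate.
True-score variance = [22.5²·0.79 + 2.1²·0.84 + 8.1²·0.59 + 2.2²·0.79] + 163.457 = 446.175 + 163.457 = 609.633.
Reliability = 609.633 / 744.567 = 0.8188.

0.8188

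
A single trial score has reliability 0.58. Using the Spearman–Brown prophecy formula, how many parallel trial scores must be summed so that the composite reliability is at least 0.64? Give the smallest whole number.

2

k ≥ ρ*(1−ρ₁)/(ρ₁(1−ρ*)) = 0.64·0.42 / (0.58·0.36) = 1.287.
Smallest integer k = 2.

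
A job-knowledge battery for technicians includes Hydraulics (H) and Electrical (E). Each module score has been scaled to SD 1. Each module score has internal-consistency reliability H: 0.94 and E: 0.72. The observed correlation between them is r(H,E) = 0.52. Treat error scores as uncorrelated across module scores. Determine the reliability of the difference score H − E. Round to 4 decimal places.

0.6458

Var(H−E) = 1 + 1 − 2·0.52 = 2 − 1.04 = 0.96.
Under uncorrelated errors the observed covariances equal the true-score covariances, so only the own-variance terms attenuate.
True-score variance = [0.94 + 0.72] − 1.04 = 1.66 − 1.04 = 0.62.
Reliability = 0.62 / 0.96 = 0.6458.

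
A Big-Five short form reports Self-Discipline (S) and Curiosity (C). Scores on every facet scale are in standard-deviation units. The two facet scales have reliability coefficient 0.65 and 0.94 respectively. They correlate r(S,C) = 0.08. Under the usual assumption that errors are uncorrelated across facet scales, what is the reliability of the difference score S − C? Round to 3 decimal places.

0.777

Var(S−C) = 1 + 1 − 2·0.08 = 2 − 0.16 = 1.84.
Under uncorrelated errors the observed covariances equal the true-score covariances, so only the own-variance terms attenuate.
True-score variance = [0.65 + 0.94] − 0.16 = 1.59 − 0.16 = 1.43.
Reliability = 1.43 / 1.84 = 0.777.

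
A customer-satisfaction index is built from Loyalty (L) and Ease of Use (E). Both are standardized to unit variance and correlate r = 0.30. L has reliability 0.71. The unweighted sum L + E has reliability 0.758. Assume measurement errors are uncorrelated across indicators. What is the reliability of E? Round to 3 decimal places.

Var(L+E) = 2 + 2·0.30 = 2.600.
True-score variance = ρ_L + ρ_E + 2·0.30, so 0.758 = (0.71 + ρ_E + 0.60) / 2.600.
ρ_E = 0.758·2.600 − 0.71 − 0.60 = 0.661.

0.661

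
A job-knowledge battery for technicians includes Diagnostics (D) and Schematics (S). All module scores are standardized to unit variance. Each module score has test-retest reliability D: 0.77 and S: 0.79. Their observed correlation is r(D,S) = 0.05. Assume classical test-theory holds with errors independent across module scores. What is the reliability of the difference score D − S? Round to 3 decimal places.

Var(D−S) = 1 + 1 − 2·0.05 = 2 − 0.1 = 1.9.
With uncorrelated errors the cross-covariances are all true-score covariance, so they carry over unchanged; only the diagonal terms shrink to ρᵢσᵢ².
True-score variance = [0.77 + 0.79] − 0.1 = 1.56 − 0.1 = 1.46.
Reliability = 1.46 / 1.9 = 0.768.

0.768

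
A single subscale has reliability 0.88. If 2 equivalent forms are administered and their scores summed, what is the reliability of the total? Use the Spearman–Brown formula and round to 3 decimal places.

0.936

ρ_k = kρ / (1 + (k−1)ρ) = 2·0.88 / (1 + 1·0.88) = 1.760 / 1.880 = 0.936.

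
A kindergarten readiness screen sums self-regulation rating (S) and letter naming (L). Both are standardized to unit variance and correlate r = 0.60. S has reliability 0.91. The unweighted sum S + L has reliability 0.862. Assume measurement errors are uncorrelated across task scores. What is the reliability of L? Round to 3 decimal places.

Var(S+L) = 2 + 2·0.60 = 3.200.
True-score variance = ρ_S + ρ_L + 2·0.60, so 0.862 = (0.91 + ρ_L + 1.20) / 3.200.
ρ_L = 0.862·3.200 − 0.91 − 1.20 = 0.648.

0.648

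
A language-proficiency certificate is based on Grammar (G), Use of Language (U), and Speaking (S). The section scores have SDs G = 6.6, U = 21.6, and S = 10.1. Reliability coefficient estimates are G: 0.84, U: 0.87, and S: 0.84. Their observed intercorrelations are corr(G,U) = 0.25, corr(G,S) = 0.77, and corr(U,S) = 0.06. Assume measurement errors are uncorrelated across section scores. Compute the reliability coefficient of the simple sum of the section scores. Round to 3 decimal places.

0.897

Var(G+U+S) = 6.6² + 21.6² + 10.1² + 2·[6.6·21.6·0.25 + 6.6·10.1·0.77 + 21.6·10.1·0.06] = 612.13 + 200.116 = 812.246.
Under uncorrelated errors the observed covariances equal the true-score covariances, so only the own-variance terms attenuate.
True-score variance = [6.6²·0.84 + 21.6²·0.87 + 10.1²·0.84] + 200.116 = 528.186 + 200.116 = 728.302.
Reliability = 728.302 / 812.246 = 0.897.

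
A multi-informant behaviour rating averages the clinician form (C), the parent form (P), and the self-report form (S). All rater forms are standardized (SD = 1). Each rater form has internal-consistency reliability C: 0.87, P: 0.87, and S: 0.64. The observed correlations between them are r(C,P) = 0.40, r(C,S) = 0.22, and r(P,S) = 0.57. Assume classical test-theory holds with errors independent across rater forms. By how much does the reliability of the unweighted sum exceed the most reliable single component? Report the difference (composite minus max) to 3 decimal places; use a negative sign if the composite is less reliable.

0.015

Var(sum) = 3 + 2.38 = 5.38; true-score variance = 2.38 + 2.38 = 4.76; composite reliability = 0.8848.
Max component reliability = 0.8700.
Difference = 0.8848 − 0.8700 = 0.015.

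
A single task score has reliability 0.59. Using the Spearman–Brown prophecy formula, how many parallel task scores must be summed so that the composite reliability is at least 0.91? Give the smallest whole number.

8

k ≥ ρ*(1−ρ₁)/(ρ₁(1−ρ*)) = 0.91·0.41 / (0.59·0.09) = 7.026.
Smallest integer k = 8.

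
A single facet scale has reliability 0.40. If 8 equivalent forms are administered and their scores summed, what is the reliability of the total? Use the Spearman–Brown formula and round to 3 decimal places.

ρ_k = kρ / (1 + (k−1)ρ) = 8·0.40 / (1 + 7·0.40) = 3.200 / 3.800 = 0.842.

0.842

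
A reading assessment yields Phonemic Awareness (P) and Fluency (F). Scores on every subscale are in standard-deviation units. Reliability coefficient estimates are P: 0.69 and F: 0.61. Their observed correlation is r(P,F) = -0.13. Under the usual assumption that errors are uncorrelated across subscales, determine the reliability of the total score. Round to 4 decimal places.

0.5977

Var(P+F) = 2 + 2·[(-0.13)] = 2 − 0.26 = 1.74.
Under uncorrelated errors the observed covariances equal the true-score covariances, so only the own-variance terms attenuate.
True-score variance = [0.69 + 0.61] − 0.26 = 1.3 − 0.26 = 1.04.
Reliability = 1.04 / 1.74 = 0.5977.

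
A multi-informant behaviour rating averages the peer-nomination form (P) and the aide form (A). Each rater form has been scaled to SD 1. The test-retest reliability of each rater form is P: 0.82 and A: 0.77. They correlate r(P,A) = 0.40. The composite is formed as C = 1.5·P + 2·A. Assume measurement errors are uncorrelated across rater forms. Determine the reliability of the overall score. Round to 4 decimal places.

0.8468

Var(C) = 1.5² + 2² + 2·[3·0.40] = 6.25 + 2.4 = 8.65.
Because errors are independent across components, Cov(Tᵢ,Tⱼ) = Cov(Xᵢ,Xⱼ); the off-diagonal part of the true-score variance is the same as above.
True-score variance = [1.5²·0.82 + 2²·0.77] + 2.4 = 4.925 + 2.4 = 7.325.
Reliability = 7.325 / 8.65 = 0.8468.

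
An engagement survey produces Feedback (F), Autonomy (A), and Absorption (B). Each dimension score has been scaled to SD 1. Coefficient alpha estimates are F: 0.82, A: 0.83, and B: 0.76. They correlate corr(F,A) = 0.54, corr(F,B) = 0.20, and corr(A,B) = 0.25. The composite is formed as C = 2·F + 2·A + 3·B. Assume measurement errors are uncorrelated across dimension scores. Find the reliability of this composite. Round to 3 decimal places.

0.867

Var(C) = 2² + 2² + 3² + 2·[4·0.54 + 6·0.20 + 6·0.25] = 17 + 9.72 = 26.72.
With uncorrelated errors the cross-covariances are all true-score covariance, so they carry over unchanged; only the diagonal terms shrink to ρᵢσᵢ².
True-score variance = [2²·0.82 + 2²·0.83 + 3²·0.76] + 9.72 = 13.44 + 9.72 = 23.16.
Reliability = 23.16 / 26.72 = 0.867.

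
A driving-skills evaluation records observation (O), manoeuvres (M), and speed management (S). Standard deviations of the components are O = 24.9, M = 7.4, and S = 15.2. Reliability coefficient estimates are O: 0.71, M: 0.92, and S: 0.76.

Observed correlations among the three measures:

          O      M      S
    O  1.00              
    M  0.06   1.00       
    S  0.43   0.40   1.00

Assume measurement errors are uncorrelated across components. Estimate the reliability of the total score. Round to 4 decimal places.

0.8216

Var(O+M+S) = 24.9² + 7.4² + 15.2² + 2·[24.9·7.4·0.06 + 24.9·15.2·0.43 + 7.4·15.2·0.40] = 905.81 + 437.588 = 1343.4.
Under uncorrelated errors the observed covariances equal the true-score covariances, so only the own-variance terms attenuate.
True-score variance = [24.9²·0.71 + 7.4²·0.92 + 15.2²·0.76] + 437.588 = 666.177 + 437.588 = 1103.76.
Reliability = 1103.76 / 1343.4 = 0.8216.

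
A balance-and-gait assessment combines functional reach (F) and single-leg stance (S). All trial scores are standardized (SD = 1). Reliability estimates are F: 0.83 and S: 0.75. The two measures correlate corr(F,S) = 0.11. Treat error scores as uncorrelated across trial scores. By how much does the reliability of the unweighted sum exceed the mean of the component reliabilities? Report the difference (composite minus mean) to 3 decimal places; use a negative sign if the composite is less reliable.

0.021

Var(sum) = 2 + 0.22 = 2.22; true-score variance = 1.58 + 0.22 = 1.8; composite reliability = 0.8108.
Mean component reliability = 0.7900.
Difference = 0.8108 − 0.7900 = 0.021.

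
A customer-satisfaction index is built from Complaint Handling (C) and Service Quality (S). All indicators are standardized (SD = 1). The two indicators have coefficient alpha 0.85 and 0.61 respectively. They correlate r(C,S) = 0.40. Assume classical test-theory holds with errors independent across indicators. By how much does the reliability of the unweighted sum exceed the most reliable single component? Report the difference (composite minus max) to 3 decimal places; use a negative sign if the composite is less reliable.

-0.043

Var(sum) = 2 + 0.8 = 2.8; true-score variance = 1.46 + 0.8 = 2.26; composite reliability = 0.8071.
Max component reliability = 0.8500.
Difference = 0.8071 − 0.8500 = -0.043.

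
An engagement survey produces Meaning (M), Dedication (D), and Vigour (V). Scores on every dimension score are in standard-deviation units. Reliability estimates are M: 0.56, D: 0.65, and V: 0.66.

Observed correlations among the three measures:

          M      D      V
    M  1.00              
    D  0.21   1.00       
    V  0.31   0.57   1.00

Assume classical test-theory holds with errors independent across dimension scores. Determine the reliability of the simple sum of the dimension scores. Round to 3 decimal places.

Var(M+D+V) = 3 + 2·[0.21 + 0.31 + 0.57] = 3 + 2.18 = 5.18.
Under uncorrelated errors the observed covariances equal the true-score covariances, so only the own-variance terms attenuate.
True-score variance = [0.56 + 0.65 + 0.66] + 2.18 = 1.87 + 2.18 = 4.05.
Reliability = 4.05 / 5.18 = 0.782.

0.782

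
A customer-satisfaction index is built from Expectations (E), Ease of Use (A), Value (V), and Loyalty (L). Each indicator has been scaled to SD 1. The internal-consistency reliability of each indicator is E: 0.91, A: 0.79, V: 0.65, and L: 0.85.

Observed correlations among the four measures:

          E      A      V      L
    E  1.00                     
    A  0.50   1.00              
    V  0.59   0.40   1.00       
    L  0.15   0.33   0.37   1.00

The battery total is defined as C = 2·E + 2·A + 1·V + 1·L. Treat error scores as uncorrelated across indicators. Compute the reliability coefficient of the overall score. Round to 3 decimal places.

Var(C) = 2² + 2² + 1 + 1 + 2·[4·0.50 + 2·0.59 + 2·0.15 + 2·0.40 + 2·0.33 + 0.37] = 10 + 10.62 = 20.62.
Under uncorrelated errors the observed covariances equal the true-score covariances, so only the own-variance terms attenuate.
True-score variance = [2²·0.91 + 2²·0.79 + 0.65 + 0.85] + 10.62 = 8.3 + 10.62 = 18.92.
Reliability = 18.92 / 20.62 = 0.918.

0.918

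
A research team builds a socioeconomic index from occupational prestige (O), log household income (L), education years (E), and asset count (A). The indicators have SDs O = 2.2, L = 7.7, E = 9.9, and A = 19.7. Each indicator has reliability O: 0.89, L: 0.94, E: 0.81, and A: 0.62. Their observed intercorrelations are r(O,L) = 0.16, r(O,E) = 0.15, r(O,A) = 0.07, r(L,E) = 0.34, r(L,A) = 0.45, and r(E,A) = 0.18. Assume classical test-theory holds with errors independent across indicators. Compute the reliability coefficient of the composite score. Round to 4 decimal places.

Var(O+L+E+A) = 2.2² + 7.7² + 9.9² + 19.7² + 2·[2.2·7.7·0.16 + 2.2·9.9·0.15 + 2.2·19.7·0.07 + 7.7·9.9·0.34 + 7.7·19.7·0.45 + 9.9·19.7·0.18] = 550.23 + 276.591 = 826.821.
Because errors are independent across components, Cov(Tᵢ,Tⱼ) = Cov(Xᵢ,Xⱼ); the off-diagonal part of the true-score variance is the same as above.
True-score variance = [2.2²·0.89 + 7.7²·0.94 + 9.9²·0.81 + 19.7²·0.62] + 276.591 = 380.044 + 276.591 = 656.635.
Reliability = 656.635 / 826.821 = 0.7942.

0.7942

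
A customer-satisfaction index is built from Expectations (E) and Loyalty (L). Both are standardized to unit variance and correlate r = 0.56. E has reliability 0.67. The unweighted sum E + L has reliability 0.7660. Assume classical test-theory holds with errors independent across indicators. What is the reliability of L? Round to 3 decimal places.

0.600

Var(E+L) = 2 + 2·0.56 = 3.120.
True-score variance = ρ_E + ρ_L + 2·0.56, so 0.7660 = (0.67 + ρ_L + 1.12) / 3.120.
ρ_L = 0.7660·3.120 − 0.67 − 1.12 = 0.600.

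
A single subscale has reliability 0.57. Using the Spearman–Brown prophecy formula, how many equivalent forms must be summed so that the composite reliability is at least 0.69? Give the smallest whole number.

2

k ≥ ρ*(1−ρ₁)/(ρ₁(1−ρ*)) = 0.69·0.43 / (0.57·0.31) = 1.679.
Smallest integer k = 2.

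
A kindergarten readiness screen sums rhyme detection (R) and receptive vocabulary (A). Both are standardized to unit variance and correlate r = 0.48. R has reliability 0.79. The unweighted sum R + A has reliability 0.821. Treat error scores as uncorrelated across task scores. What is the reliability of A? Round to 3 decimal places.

0.680

Var(R+A) = 2 + 2·0.48 = 2.960.
True-score variance = ρ_R + ρ_A + 2·0.48, so 0.821 = (0.79 + ρ_A + 0.96) / 2.960.
ρ_A = 0.821·2.960 − 0.79 − 0.96 = 0.680.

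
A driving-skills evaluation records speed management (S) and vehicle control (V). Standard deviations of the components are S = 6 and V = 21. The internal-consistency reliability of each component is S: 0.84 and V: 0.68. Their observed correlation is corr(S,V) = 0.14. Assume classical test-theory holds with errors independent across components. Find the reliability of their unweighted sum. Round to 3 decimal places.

Var(S+V) = 6² + 21² + 2·[6·21·0.14] = 477 + 35.28 = 512.28.
With uncorrelated errors the cross-covariances are all true-score covariance, so they carry over unchanged; only the diagonal terms shrink to ρᵢσᵢ².
True-score variance = [6²·0.84 + 21²·0.68] + 35.28 = 330.12 + 35.28 = 365.4.
Reliability = 365.4 / 512.28 = 0.713.

0.713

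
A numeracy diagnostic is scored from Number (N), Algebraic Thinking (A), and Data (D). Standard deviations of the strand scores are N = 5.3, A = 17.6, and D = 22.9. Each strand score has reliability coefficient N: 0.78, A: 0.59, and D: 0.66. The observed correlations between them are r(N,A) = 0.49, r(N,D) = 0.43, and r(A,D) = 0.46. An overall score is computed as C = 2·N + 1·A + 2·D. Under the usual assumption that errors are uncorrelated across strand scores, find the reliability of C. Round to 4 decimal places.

Var(C) = 2²·5.3² + 17.6² + 2²·22.9² + 2·[2·5.3·17.6·0.49 + 4·5.3·22.9·0.43 + 2·17.6·22.9·0.46] = 2519.76 + 1341.94 = 3861.7.
Because errors are independent across components, Cov(Tᵢ,Tⱼ) = Cov(Xᵢ,Xⱼ); the off-diagonal part of the true-score variance is the same as above.
True-score variance = [2²·5.3²·0.78 + 17.6²·0.59 + 2²·22.9²·0.66] + 1341.94 = 1654.84 + 1341.94 = 2996.78.
Reliability = 2996.78 / 3861.7 = 0.7760.

0.7760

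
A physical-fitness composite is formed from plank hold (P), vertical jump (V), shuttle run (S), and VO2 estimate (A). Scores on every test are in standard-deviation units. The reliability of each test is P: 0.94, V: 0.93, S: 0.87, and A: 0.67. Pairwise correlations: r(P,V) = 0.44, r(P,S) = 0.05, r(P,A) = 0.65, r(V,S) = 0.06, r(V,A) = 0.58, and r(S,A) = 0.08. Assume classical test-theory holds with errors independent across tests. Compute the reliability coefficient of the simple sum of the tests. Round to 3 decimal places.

Var(P+V+S+A) = 4 + 2·[0.44 + 0.05 + 0.65 + 0.06 + 0.58 + 0.08] = 4 + 3.72 = 7.72.
Under uncorrelated errors the observed covariances equal the true-score covariances, so only the own-variance terms attenuate.
True-score variance = [0.94 + 0.93 + 0.87 + 0.67] + 3.72 = 3.41 + 3.72 = 7.13.
Reliability = 7.13 / 7.72 = 0.924.

0.924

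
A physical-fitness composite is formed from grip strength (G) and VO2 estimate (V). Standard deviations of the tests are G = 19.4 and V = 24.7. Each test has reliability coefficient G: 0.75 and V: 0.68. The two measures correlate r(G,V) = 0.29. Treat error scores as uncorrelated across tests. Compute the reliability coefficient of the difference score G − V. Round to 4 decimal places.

0.5917

Var(G−V) = 19.4² + 24.7² − 2·19.4·24.7·0.29 = 986.45 − 277.924 = 708.526.
Because errors are independent across components, Cov(Tᵢ,Tⱼ) = Cov(Xᵢ,Xⱼ); the off-diagonal part of the true-score variance is the same as above.
True-score variance = [19.4²·0.75 + 24.7²·0.68] − 277.924 = 697.131 − 277.924 = 419.207.
Reliability = 419.207 / 708.526 = 0.5917.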